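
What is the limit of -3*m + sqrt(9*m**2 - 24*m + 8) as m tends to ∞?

-4

This has the form ∞ − ∞. Multiply and divide by the conjugate √(9*m^2 - 24*m + 8) + 3m.
That gives (-24m + 8) / (√(9*m^2 - 24*m + 8) + 3m).
Divide numerator and denominator by m: the limit is -24/(2·3) = -4.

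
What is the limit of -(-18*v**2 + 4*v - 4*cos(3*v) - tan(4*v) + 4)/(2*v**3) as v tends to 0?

32/3

Substitution gives 0/0 (the numerator vanishes to order 3).
Expand each term to order v^3: the coefficient of v^3 in −tan(4v) is -64/3 and in -4·cos(3v) is 0.
Lower-order terms cancel with the polynomial part, so the numerator is (-64/3)·v^3 + o(v^3), and the limit is (-64/3)/(-2) = 32/3.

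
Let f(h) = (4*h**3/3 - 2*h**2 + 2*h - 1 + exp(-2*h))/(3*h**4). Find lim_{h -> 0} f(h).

Direct substitution gives 0/0.
Apply L'Hôpital: lim (4*h^2 - 4*h + 2 - 2*e^(-2*h))/(12*h^3), still 0/0.
Apply L'Hôpital: lim (8*h - 4 + 4*e^(-2*h))/(36*h^2), still 0/0.
Apply L'Hôpital: lim (8 - 8*e^(-2*h))/(72*h), still 0/0.
After 4 applications of L'Hôpital's rule the quotient is (16*e^(-2*h))/(72); substituting h = 0 gives 2/9.

2/9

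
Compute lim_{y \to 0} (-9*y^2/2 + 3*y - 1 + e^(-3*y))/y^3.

-9/2

Direct substitution gives 0/0.
Apply L'Hôpital: lim (-9*y + 3 - 3*e^(-3*y))/(3*y^2), still 0/0.
Apply L'Hôpital: lim (-9 + 9*e^(-3*y))/(6*y), still 0/0.
After 3 applications of L'Hôpital's rule the quotient is (-27*e^(-3*y))/(6); substituting y = 0 gives -9/2.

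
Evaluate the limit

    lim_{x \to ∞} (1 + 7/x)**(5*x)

Let L be the limit and take ln: ln L = lim (5x)·ln(1 + 7/x) = lim (5x)·(7/x + O(1/x²)) = 35.
Hence L = e^(35).

e^(35)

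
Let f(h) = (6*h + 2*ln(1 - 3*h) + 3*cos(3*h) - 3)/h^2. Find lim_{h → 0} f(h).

-45/2

Substitution gives 0/0; apply L'Hôpital's rule 2 times.
After differentiating numerator and denominator 2 times the quotient is (-27*cos(3*h) - 18/(3*h - 1)^2)/(2); at h = 0 this is -45/2.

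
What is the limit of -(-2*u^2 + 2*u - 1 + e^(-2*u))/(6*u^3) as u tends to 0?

Direct substitution gives 0/0.
Apply L'Hôpital: lim (-4*u + 2 - 2*e^(-2*u))/(-18*u^2), still 0/0.
Apply L'Hôpital: lim (-4 + 4*e^(-2*u))/(-36*u), still 0/0.
After 3 applications of L'Hôpital's rule the quotient is (-8*e^(-2*u))/(-36); substituting u = 0 gives 2/9.

2/9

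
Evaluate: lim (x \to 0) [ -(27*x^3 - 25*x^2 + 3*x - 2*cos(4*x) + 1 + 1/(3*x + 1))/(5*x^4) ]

-179/15

Substitution gives 0/0 (the numerator vanishes to order 4).
Expand each term to order x^4: the coefficient of x^4 in -2·cos(4x) is -64/3 and in 1/(1 + 3x) is 81.
Lower-order terms cancel with the polynomial part, so the numerator is (179/3)·x^4 + o(x^4), and the limit is (179/3)/(-5) = -179/15.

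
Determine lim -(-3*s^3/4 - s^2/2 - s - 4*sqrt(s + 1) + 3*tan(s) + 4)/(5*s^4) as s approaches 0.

Substitution gives 0/0; apply L'Hôpital's rule 4 times.
After differentiating numerator and denominator 4 times the quotient is (72*tan(s)^3/cos(s)^2 + 48*tan(s)/cos(s)^2 + 15/(4*(s + 1)^(7/2)))/(-120); at s = 0 this is -1/32.

-1/32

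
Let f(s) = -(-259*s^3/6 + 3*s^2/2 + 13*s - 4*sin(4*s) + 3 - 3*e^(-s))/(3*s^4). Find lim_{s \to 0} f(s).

1/24

Substitution gives 0/0; apply L'Hôpital's rule 4 times.
After differentiating numerator and denominator 4 times the quotient is (-1024*sin(4*s) - 3*e^(-s))/(-72); at s = 0 this is 1/24.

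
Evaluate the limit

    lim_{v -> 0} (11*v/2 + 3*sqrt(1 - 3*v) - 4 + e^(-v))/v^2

-23/8

Substitution gives 0/0; apply L'Hôpital's rule 2 times.
After differentiating numerator and denominator 2 times the quotient is (e^(-v) - 27/(4*(1 - 3*v)^(3/2)))/(2); at v = 0 this is -23/8.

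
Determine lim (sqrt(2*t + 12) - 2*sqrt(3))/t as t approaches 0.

√(3)/6

Substitution gives 0/0. Multiply numerator and denominator by the conjugate √(12 + 2t) + √12.
The numerator becomes (12 + 2t) − 12 = 2t, so the expression simplifies to 2/(√(12 + 2t) + √12).
Letting t → 0 gives 2/(2√12) = √(3)/6.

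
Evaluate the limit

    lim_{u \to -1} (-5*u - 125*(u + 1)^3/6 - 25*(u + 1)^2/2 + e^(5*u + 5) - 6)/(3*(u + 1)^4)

Direct substitution gives 0/0.
Apply L'Hôpital: lim (-25*u - 125*(u + 1)^2/2 + 5*e^(5*u + 5) - 30)/(12*(u + 1)^3), still 0/0.
Apply L'Hôpital: lim (-125*u + 25*e^(5*u + 5) - 150)/(36*(u + 1)^2), still 0/0.
Apply L'Hôpital: lim (125*e^(5*u + 5) - 125)/(72*u + 72), still 0/0.
After 4 applications of L'Hôpital's rule the quotient is (625*e^(5*u + 5))/(72); substituting u = -1 gives 625/72.

625/72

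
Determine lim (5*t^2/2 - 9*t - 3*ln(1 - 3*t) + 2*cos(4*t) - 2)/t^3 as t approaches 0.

27

Substitution gives 0/0 (the numerator vanishes to order 3).
Expand each term to order t^3: the coefficient of t^3 in -3·ln(1 - 3t) is 27 and in 2·cos(4t) is 0.
Lower-order terms cancel with the polynomial part, so the numerator is (27)·t^3 + o(t^3), and the limit is (27)/(1) = 27.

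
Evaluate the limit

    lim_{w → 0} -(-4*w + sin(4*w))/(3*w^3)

32/9

Direct substitution gives 0/0.
Apply L'Hôpital: lim (4*cos(4*w) - 4)/(-9*w^2), still 0/0.
Apply L'Hôpital: lim (-16*sin(4*w))/(-18*w), still 0/0.
After 3 applications of L'Hôpital's rule the quotient is (-64*cos(4*w))/(-18); substituting w = 0 gives 32/9.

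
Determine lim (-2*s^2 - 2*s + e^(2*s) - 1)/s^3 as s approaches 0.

4/3

Direct substitution gives 0/0.
Apply L'Hôpital: lim (-4*s + 2*e^(2*s) - 2)/(3*s^2), still 0/0.
Apply L'Hôpital: lim (4*e^(2*s) - 4)/(6*s), still 0/0.
After 3 applications of L'Hôpital's rule the quotient is (8*e^(2*s))/(6); substituting s = 0 gives 4/3.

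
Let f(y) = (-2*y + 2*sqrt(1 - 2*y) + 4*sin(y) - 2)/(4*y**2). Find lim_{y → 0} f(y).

Substitution gives 0/0 (the numerator vanishes to order 2).
Expand each term to order y^2: the coefficient of y^2 in 4·sin(y) is 0 and in 2·√(1 - 2y) is -1.
Lower-order terms cancel with the polynomial part, so the numerator is (-1)·y^2 + o(y^2), and the limit is (-1)/(4) = -1/4.

-1/4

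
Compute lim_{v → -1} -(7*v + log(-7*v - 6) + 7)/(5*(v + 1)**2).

Direct substitution gives 0/0.
Apply L'Hôpital: lim (7 - 7/(-7*v - 6))/(-10*v - 10), still 0/0.
After 2 applications of L'Hôpital's rule the quotient is (-49/(-7*v - 6)^2)/(-10); substituting v = -1 gives 49/10.

49/10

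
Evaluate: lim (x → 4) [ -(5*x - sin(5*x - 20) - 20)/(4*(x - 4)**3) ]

Direct substitution gives 0/0.
Apply L'Hôpital: lim (5 - 5*cos(5*x - 20))/(-12*(x - 4)^2), still 0/0.
Apply L'Hôpital: lim (25*sin(5*x - 20))/(96 - 24*x), still 0/0.
After 3 applications of L'Hôpital's rule the quotient is (125*cos(5*x - 20))/(-24); substituting x = 4 gives -125/24.

-125/24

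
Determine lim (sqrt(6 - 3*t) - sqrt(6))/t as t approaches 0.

-√(6)/4

A 0/0 form; rationalise with √(6 - 3t) + √6. This collapses the numerator to -3t, leaving -3/(√(6 - 3t) + √6) → -3/(2√6) = -√(6)/4.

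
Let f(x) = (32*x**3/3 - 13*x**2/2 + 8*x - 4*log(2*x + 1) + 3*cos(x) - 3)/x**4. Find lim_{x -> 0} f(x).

129/8

Substitution gives 0/0 (the numerator vanishes to order 4).
Expand each term to order x^4: the coefficient of x^4 in -4·ln(1 + 2x) is 16 and in 3·cos(x) is 1/8.
Lower-order terms cancel with the polynomial part, so the numerator is (129/8)·x^4 + o(x^4), and the limit is (129/8)/(1) = 129/8.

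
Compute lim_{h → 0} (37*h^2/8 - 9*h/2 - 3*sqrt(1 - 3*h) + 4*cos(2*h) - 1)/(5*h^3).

Substitution gives 0/0; apply L'Hôpital's rule 3 times.
After differentiating numerator and denominator 3 times the quotient is (32*sin(2*h) + 243/(8*(1 - 3*h)^(5/2)))/(30); at h = 0 this is 81/80.

81/80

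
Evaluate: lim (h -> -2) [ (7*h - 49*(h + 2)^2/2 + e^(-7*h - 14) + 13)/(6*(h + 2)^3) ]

-343/36

Direct substitution gives 0/0.
Apply L'Hôpital: lim (-49*h - 7*e^(-7*h - 14) - 91)/(18*(h + 2)^2), still 0/0.
Apply L'Hôpital: lim (49*e^(-7*h - 14) - 49)/(36*h + 72), still 0/0.
After 3 applications of L'Hôpital's rule the quotient is (-343*e^(-7*h - 14))/(36); substituting h = -2 gives -343/36.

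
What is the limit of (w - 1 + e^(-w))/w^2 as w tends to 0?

1/2

Direct substitution gives 0/0.
Apply L'Hôpital: lim (1 - e^(-w))/(2*w), still 0/0.
After 2 applications of L'Hôpital's rule the quotient is (e^(-w))/(2); substituting w = 0 gives 1/2.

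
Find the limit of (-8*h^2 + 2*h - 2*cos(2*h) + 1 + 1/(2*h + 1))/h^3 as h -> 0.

Substitution gives 0/0; apply L'Hôpital's rule 3 times.
After differentiating numerator and denominator 3 times the quotient is (-16*sin(2*h) - 48/(2*h + 1)^4)/(6); at h = 0 this is -8.

-8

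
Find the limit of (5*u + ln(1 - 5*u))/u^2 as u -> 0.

-25/2

Direct substitution gives 0/0.
Apply L'Hôpital: lim (5 - 5/(1 - 5*u))/(2*u), still 0/0.
After 2 applications of L'Hôpital's rule the quotient is (-25/(1 - 5*u)^2)/(2); substituting u = 0 gives -25/2.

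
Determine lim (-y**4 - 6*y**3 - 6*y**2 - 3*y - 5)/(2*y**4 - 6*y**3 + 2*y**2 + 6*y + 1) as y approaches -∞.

-1/2

Numerator and denominator both have degree 4.
Dividing every term by y^4, all lower-order terms vanish and the limit is the ratio of leading coefficients, -1/(2) = -1/2.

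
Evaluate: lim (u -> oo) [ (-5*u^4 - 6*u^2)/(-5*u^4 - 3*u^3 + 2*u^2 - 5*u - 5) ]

1

Numerator and denominator both have degree 4.
Dividing every term by u^4, all lower-order terms vanish and the limit is the ratio of leading coefficients, -5/(-5) = 1.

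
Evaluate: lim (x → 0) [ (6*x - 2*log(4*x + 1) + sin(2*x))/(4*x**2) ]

4

Substitution gives 0/0 (the numerator vanishes to order 2).
Expand each term to order x^2: the coefficient of x^2 in sin(2x) is 0 and in -2·ln(1 + 4x) is 16.
Lower-order terms cancel with the polynomial part, so the numerator is (16)·x^2 + o(x^2), and the limit is (16)/(4) = 4.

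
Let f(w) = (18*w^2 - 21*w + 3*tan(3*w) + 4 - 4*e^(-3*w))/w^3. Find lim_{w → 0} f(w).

45

Substitution gives 0/0 (the numerator vanishes to order 3).
Expand each term to order w^3: the coefficient of w^3 in 3·tan(3w) is 27 and in -4·e^(-3w) is 18.
Lower-order terms cancel with the polynomial part, so the numerator is (45)·w^3 + o(w^3), and the limit is (45)/(1) = 45.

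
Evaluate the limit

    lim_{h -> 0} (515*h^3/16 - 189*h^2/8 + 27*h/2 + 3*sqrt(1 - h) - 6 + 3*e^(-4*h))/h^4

Substitution gives 0/0 (the numerator vanishes to order 4).
Expand each term to order h^4: the coefficient of h^4 in 3·√(1 - h) is -15/128 and in 3·e^(-4h) is 32.
Lower-order terms cancel with the polynomial part, so the numerator is (4081/128)·h^4 + o(h^4), and the limit is (4081/128)/(1) = 4081/128.

4081/128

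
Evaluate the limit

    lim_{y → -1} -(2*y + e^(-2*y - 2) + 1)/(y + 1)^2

-2

Direct substitution gives 0/0.
Apply L'Hôpital: lim (2 - 2*e^(-2*y - 2))/(-2*y - 2), still 0/0.
After 2 applications of L'Hôpital's rule the quotient is (4*e^(-2*y - 2))/(-2); substituting y = -1 gives -2.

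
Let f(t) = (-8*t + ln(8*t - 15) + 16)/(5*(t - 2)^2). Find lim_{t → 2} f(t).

-32/5

Direct substitution gives 0/0.
Apply L'Hôpital: lim (-8 + 8/(8*t - 15))/(10*t - 20), still 0/0.
After 2 applications of L'Hôpital's rule the quotient is (-64/(8*t - 15)^2)/(10); substituting t = 2 gives -32/5.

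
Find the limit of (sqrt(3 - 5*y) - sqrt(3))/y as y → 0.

-5*√(3)/6

A 0/0 form; rationalise with √(3 - 5y) + √3. This collapses the numerator to -5y, leaving -5/(√(3 - 5y) + √3) → -5/(2√3) = -5*√(3)/6.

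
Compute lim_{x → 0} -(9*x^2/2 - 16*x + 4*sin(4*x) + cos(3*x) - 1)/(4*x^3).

32/3

Substitution gives 0/0; apply L'Hôpital's rule 3 times.
After differentiating numerator and denominator 3 times the quotient is (27*sin(3*x) - 256*cos(4*x))/(-24); at x = 0 this is 32/3.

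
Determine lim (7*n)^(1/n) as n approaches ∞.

Base → ∞ and exponent → 0: an ∞^0 form.
Take logs: (1/n)·ln(7·n^1) = (ln 7 + 1·ln n)/n → 0.
So the limit is e^0 = 1.

1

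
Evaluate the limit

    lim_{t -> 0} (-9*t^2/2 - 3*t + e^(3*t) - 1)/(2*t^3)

9/4

Direct substitution gives 0/0.
Apply L'Hôpital: lim (-9*t + 3*e^(3*t) - 3)/(6*t^2), still 0/0.
Apply L'Hôpital: lim (9*e^(3*t) - 9)/(12*t), still 0/0.
After 3 applications of L'Hôpital's rule the quotient is (27*e^(3*t))/(12); substituting t = 0 gives 9/4.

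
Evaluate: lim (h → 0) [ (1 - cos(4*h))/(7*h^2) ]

Substitution gives 0/0.
Use (1 − cos u)/u² → 1/2 with u = 4h: the limit is 4²/(2·7) = 8/7.

8/7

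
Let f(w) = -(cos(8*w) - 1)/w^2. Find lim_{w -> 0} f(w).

Direct substitution gives 0/0.
Apply L'Hôpital: lim (-8*sin(8*w))/(-2*w), still 0/0.
After 2 applications of L'Hôpital's rule the quotient is (-64*cos(8*w))/(-2); substituting w = 0 gives 32.

32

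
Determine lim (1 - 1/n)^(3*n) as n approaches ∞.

The base → 1 and the exponent → ∞: a 1^∞ form.
Take logarithms: (3n)·ln(1 - 1/n). Since ln(1+u) ~ u for small u, this behaves like (3n)·(-1/n) → -3.
So the limit is e^(-3).

e^(-3)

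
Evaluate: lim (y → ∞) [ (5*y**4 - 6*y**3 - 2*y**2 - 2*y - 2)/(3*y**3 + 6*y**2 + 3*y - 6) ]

∞

The numerator has higher degree (4 > 3); the quotient behaves like (5/(3))·y^1 for large |y|.
As y → +∞ this diverges to ∞.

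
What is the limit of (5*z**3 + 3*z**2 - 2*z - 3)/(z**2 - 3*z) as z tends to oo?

∞

The numerator has higher degree (3 > 2); the quotient behaves like (5/(1))·z^1 for large |z|.
As z → +∞ this diverges to ∞.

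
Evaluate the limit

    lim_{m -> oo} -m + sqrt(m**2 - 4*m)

This has the form ∞ − ∞. Multiply and divide by the conjugate √(m^2 - 4*m) + m.
That gives (-4m) / (√(m^2 - 4*m) + m).
Divide numerator and denominator by m: the limit is -4/(2·1) = -2.

-2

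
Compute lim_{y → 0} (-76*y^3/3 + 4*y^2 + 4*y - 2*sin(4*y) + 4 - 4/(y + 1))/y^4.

Substitution gives 0/0 (the numerator vanishes to order 4).
Expand each term to order y^4: the coefficient of y^4 in -4·1/(1 + y) is -4 and in -2·sin(4y) is 0.
Lower-order terms cancel with the polynomial part, so the numerator is (-4)·y^4 + o(y^4), and the limit is (-4)/(1) = -4.

-4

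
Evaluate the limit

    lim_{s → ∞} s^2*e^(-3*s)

0

Write as s^2/e^{3s}, an ∞/∞ form.
Exponential growth dominates any polynomial, so repeated L'Hôpital (or the standard result) gives 0.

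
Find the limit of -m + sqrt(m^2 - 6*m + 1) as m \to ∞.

An ∞ − ∞ form. Rationalising with the conjugate, the difference becomes (-6m + 1) / (√(m^2 - 6*m + 1) + m).
For large m the denominator behaves like 2·m, so the quotient tends to -6/2 = -3.

-3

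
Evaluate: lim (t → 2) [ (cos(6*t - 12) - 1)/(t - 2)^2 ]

-18

Direct substitution gives 0/0.
Apply L'Hôpital: lim (-6*sin(6*t - 12))/(2*t - 4), still 0/0.
After 2 applications of L'Hôpital's rule the quotient is (-36*cos(6*t - 12))/(2); substituting t = 2 gives -18.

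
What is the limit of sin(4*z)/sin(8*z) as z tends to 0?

Substitution gives 0/0.
Divide numerator and denominator by z: sin(4z)/z → 4 and sin(8z)/z → 8, so the limit is 1·4/8 = 1/2.

1/2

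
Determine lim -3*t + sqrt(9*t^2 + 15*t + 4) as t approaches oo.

An ∞ − ∞ form. Rationalising with the conjugate, the difference becomes (15t + 4) / (√(9*t^2 + 15*t + 4) + 3t).
For large t the denominator behaves like 2·3t, so the quotient tends to 15/6 = 5/2.

5/2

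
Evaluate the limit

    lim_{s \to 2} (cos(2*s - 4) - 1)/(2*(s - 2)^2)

-1

Direct substitution gives 0/0.
Apply L'Hôpital: lim (-2*sin(2*s - 4))/(4*s - 8), still 0/0.
After 2 applications of L'Hôpital's rule the quotient is (-4*cos(2*s - 4))/(4); substituting s = 2 gives -1.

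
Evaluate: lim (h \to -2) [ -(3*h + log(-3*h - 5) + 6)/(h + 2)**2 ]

9/2

Direct substitution gives 0/0.
Apply L'Hôpital: lim (3 - 3/(-3*h - 5))/(-2*h - 4), still 0/0.
After 2 applications of L'Hôpital's rule the quotient is (-9/(-3*h - 5)^2)/(-2); substituting h = -2 gives 9/2.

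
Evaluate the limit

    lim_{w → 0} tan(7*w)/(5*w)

7/5

Substitution gives 0/0.
Since tan(u)/u → 1 as u → 0, tan(7w)/(7w) → 1 and the limit is 7/5.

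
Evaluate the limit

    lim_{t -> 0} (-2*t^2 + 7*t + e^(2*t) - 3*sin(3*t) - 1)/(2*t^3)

89/12

Substitution gives 0/0 (the numerator vanishes to order 3).
Expand each term to order t^3: the coefficient of t^3 in e^(2t) is 4/3 and in -3·sin(3t) is 27/2.
Lower-order terms cancel with the polynomial part, so the numerator is (89/6)·t^3 + o(t^3), and the limit is (89/6)/(2) = 89/12.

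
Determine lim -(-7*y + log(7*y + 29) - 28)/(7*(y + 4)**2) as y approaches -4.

Direct substitution gives 0/0.
Apply L'Hôpital: lim (-7 + 7/(7*y + 29))/(-14*y - 56), still 0/0.
After 2 applications of L'Hôpital's rule the quotient is (-49/(7*y + 29)^2)/(-14); substituting y = -4 gives 7/2.

7/2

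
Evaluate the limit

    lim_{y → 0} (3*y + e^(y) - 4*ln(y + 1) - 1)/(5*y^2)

1/2

Substitution gives 0/0 (the numerator vanishes to order 2).
Expand each term to order y^2: the coefficient of y^2 in -4·ln(1 + y) is 2 and in e^(y) is 1/2.
Lower-order terms cancel with the polynomial part, so the numerator is (5/2)·y^2 + o(y^2), and the limit is (5/2)/(5) = 1/2.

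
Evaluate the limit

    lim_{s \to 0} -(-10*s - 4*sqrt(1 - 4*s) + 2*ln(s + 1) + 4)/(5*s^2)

-7/5

Substitution gives 0/0 (the numerator vanishes to order 2).
Expand each term to order s^2: the coefficient of s^2 in 2·ln(1 + s) is -1 and in -4·√(1 - 4s) is 8.
Lower-order terms cancel with the polynomial part, so the numerator is (7)·s^2 + o(s^2), and the limit is (7)/(-5) = -7/5.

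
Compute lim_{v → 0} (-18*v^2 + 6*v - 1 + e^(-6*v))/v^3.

-36

Direct substitution gives 0/0.
Apply L'Hôpital: lim (-36*v + 6 - 6*e^(-6*v))/(3*v^2), still 0/0.
Apply L'Hôpital: lim (-36 + 36*e^(-6*v))/(6*v), still 0/0.
After 3 applications of L'Hôpital's rule the quotient is (-216*e^(-6*v))/(6); substituting v = 0 gives -36.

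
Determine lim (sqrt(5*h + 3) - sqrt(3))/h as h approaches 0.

5*√(3)/6

Substitution gives 0/0. Multiply numerator and denominator by the conjugate √(3 + 5h) + √3.
The numerator becomes (3 + 5h) − 3 = 5h, so the expression simplifies to 5/(√(3 + 5h) + √3).
Letting h → 0 gives 5/(2√3) = 5*√(3)/6.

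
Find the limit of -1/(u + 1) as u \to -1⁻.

∞

As u → -1⁻, (u + 1) → 0⁻, so (u + 1)^1 → 0⁻ and -1/(u + 1)^1 → ∞.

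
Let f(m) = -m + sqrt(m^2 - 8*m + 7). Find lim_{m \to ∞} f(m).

This has the form ∞ − ∞. Multiply and divide by the conjugate √(m^2 - 8*m + 7) + m.
That gives (-8m + 7) / (√(m^2 - 8*m + 7) + m).
Divide numerator and denominator by m: the limit is -8/(2·1) = -4.

-4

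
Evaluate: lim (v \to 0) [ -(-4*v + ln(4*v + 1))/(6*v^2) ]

Direct substitution gives 0/0.
Apply L'Hôpital: lim (-4 + 4/(4*v + 1))/(-12*v), still 0/0.
After 2 applications of L'Hôpital's rule the quotient is (-16/(4*v + 1)^2)/(-12); substituting v = 0 gives 4/3.

4/3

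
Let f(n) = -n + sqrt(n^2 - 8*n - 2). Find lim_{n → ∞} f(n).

This has the form ∞ − ∞. Multiply and divide by the conjugate √(n^2 - 8*n - 2) + n.
That gives (-8n - 2) / (√(n^2 - 8*n - 2) + n).
Divide numerator and denominator by n: the limit is -8/(2·1) = -4.

-4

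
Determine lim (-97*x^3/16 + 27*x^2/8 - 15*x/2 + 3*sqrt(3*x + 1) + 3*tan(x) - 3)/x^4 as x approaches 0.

-1215/128

Substitution gives 0/0 (the numerator vanishes to order 4).
Expand each term to order x^4: the coefficient of x^4 in 3·tan(x) is 0 and in 3·√(1 + 3x) is -1215/128.
Lower-order terms cancel with the polynomial part, so the numerator is (-1215/128)·x^4 + o(x^4), and the limit is (-1215/128)/(1) = -1215/128.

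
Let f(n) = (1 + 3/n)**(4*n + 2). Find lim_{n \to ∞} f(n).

The base → 1 and the exponent → ∞: a 1^∞ form.
Take logarithms: (4n + 2)·ln(1 + 3/n). Since ln(1+u) ~ u for small u, this behaves like (4n)·(3/n) → 12.
So the limit is e^(12).

e^(12)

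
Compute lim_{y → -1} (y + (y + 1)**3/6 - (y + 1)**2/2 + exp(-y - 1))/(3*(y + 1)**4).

Direct substitution gives 0/0.
Apply L'Hôpital: lim (-y + (y + 1)^2/2 - e^(-y - 1))/(12*(y + 1)^3), still 0/0.
Apply L'Hôpital: lim (y + e^(-y - 1))/(36*(y + 1)^2), still 0/0.
Apply L'Hôpital: lim (1 - e^(-y - 1))/(72*y + 72), still 0/0.
After 4 applications of L'Hôpital's rule the quotient is (e^(-y - 1))/(72); substituting y = -1 gives 1/72.

1/72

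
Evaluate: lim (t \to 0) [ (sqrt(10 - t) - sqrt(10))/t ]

-√(10)/20

A 0/0 form; rationalise with √(10 - t) + √10. This collapses the numerator to -t, leaving -1/(√(10 - t) + √10) → -1/(2√10) = -√(10)/20.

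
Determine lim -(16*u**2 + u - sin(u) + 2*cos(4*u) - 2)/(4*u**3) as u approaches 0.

Substitution gives 0/0 (the numerator vanishes to order 3).
Expand each term to order u^3: the coefficient of u^3 in −sin(u) is 1/6 and in 2·cos(4u) is 0.
Lower-order terms cancel with the polynomial part, so the numerator is (1/6)·u^3 + o(u^3), and the limit is (1/6)/(-4) = -1/24.

-1/24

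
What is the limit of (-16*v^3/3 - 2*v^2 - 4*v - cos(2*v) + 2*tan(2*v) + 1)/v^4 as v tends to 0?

-2/3

Substitution gives 0/0 (the numerator vanishes to order 4).
Expand each term to order v^4: the coefficient of v^4 in −cos(2v) is -2/3 and in 2·tan(2v) is 0.
Lower-order terms cancel with the polynomial part, so the numerator is (-2/3)·v^4 + o(v^4), and the limit is (-2/3)/(1) = -2/3.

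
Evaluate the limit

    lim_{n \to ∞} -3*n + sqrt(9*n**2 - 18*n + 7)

-3

This has the form ∞ − ∞. Multiply and divide by the conjugate √(9*n^2 - 18*n + 7) + 3n.
That gives (-18n + 7) / (√(9*n^2 - 18*n + 7) + 3n).
Divide numerator and denominator by n: the limit is -18/(2·3) = -3.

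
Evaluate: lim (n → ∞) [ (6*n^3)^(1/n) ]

Base → ∞ and exponent → 0: an ∞^0 form.
Take logs: (1/n)·ln(6·n^3) = (ln 6 + 3·ln n)/n → 0.
So the limit is e^0 = 1.

1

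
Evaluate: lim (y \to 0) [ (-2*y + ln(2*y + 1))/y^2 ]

-2

Direct substitution gives 0/0.
Apply L'Hôpital: lim (-2 + 2/(2*y + 1))/(2*y), still 0/0.
After 2 applications of L'Hôpital's rule the quotient is (-4/(2*y + 1)^2)/(2); substituting y = 0 gives -2.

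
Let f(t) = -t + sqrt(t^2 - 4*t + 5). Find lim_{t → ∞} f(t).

An ∞ − ∞ form. Rationalising with the conjugate, the difference becomes (-4t + 5) / (√(t^2 - 4*t + 5) + t).
For large t the denominator behaves like 2·t, so the quotient tends to -4/2 = -2.

-2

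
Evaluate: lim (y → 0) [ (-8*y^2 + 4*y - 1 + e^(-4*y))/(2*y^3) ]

Direct substitution gives 0/0.
Apply L'Hôpital: lim (-16*y + 4 - 4*e^(-4*y))/(6*y^2), still 0/0.
Apply L'Hôpital: lim (-16 + 16*e^(-4*y))/(12*y), still 0/0.
After 3 applications of L'Hôpital's rule the quotient is (-64*e^(-4*y))/(12); substituting y = 0 gives -16/3.

-16/3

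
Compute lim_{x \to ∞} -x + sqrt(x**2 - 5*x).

An ∞ − ∞ form. Rationalising with the conjugate, the difference becomes (-5x) / (√(x^2 - 5*x) + x).
For large x the denominator behaves like 2·x, so the quotient tends to -5/2 = -5/2.

-5/2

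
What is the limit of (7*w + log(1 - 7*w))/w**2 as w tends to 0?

Direct substitution gives 0/0.
Apply L'Hôpital: lim (7 - 7/(1 - 7*w))/(2*w), still 0/0.
After 2 applications of L'Hôpital's rule the quotient is (-49/(1 - 7*w)^2)/(2); substituting w = 0 gives -49/2.

-49/2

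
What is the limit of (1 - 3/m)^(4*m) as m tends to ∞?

Let L be the limit and take ln: ln L = lim (4m)·ln(1 - 3/m) = lim (4m)·(-3/m + O(1/m²)) = -12.
Hence L = e^(-12).

e^(-12)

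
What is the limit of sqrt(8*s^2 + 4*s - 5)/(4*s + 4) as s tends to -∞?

-√(2)/2

For large |s|, √(8*s^2 + 4*s - 5) ≈ √8·|s| and the denominator ≈ 4s.
Since s → −∞, |s| = −s, giving −√8/(4) = -√(2)/2.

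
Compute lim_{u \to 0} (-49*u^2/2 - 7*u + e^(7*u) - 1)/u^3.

Direct substitution gives 0/0.
Apply L'Hôpital: lim (-49*u + 7*e^(7*u) - 7)/(3*u^2), still 0/0.
Apply L'Hôpital: lim (49*e^(7*u) - 49)/(6*u), still 0/0.
After 3 applications of L'Hôpital's rule the quotient is (343*e^(7*u))/(6); substituting u = 0 gives 343/6.

343/6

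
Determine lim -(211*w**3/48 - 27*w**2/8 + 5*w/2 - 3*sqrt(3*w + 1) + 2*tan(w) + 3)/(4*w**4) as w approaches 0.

-1215/512

Substitution gives 0/0; apply L'Hôpital's rule 4 times.
After differentiating numerator and denominator 4 times the quotient is (48*tan(w)^3/cos(w)^2 + 32*tan(w)/cos(w)^2 + 3645/(16*(3*w + 1)^(7/2)))/(-96); at w = 0 this is -1215/512.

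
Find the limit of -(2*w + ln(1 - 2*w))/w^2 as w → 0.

Direct substitution gives 0/0.
Apply L'Hôpital: lim (2 - 2/(1 - 2*w))/(-2*w), still 0/0.
After 2 applications of L'Hôpital's rule the quotient is (-4/(1 - 2*w)^2)/(-2); substituting w = 0 gives 2.

2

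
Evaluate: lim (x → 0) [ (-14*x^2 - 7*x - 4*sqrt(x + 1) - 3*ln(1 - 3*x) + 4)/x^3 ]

Substitution gives 0/0 (the numerator vanishes to order 3).
Expand each term to order x^3: the coefficient of x^3 in -3·ln(1 - 3x) is 27 and in -4·√(1 + x) is -1/4.
Lower-order terms cancel with the polynomial part, so the numerator is (107/4)·x^3 + o(x^3), and the limit is (107/4)/(1) = 107/4.

107/4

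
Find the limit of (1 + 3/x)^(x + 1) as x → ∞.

The base → 1 and the exponent → ∞: a 1^∞ form.
Take logarithms: (x + 1)·ln(1 + 3/x). Since ln(1+u) ~ u for small u, this behaves like (x)·(3/x) → 3.
So the limit is e^(3).

e^(3)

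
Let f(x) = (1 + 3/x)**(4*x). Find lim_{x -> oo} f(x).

The base → 1 and the exponent → ∞: a 1^∞ form.
Take logarithms: (4x)·ln(1 + 3/x). Since ln(1+u) ~ u for small u, this behaves like (4x)·(3/x) → 12.
So the limit is e^(12).

e^(12)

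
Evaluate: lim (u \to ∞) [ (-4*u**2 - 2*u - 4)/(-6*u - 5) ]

∞

The numerator has higher degree (2 > 1); the quotient behaves like (-4/(-6))·u^1 for large |u|.
As u → +∞ this diverges to ∞.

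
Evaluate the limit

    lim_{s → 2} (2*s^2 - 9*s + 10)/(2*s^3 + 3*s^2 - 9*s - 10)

-1/27

Since s = 2 makes numerator and denominator zero, (s - 2) divides both.
Cancelling it gives (2*s - 5)/(2*s^2 + 7*s + 5); now plug in s = 2 to get -1/27.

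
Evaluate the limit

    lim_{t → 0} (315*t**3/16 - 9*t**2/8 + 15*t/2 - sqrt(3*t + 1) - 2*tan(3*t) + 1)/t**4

Substitution gives 0/0 (the numerator vanishes to order 4).
Expand each term to order t^4: the coefficient of t^4 in −√(1 + 3t) is 405/128 and in -2·tan(3t) is 0.
Lower-order terms cancel with the polynomial part, so the numerator is (405/128)·t^4 + o(t^4), and the limit is (405/128)/(1) = 405/128.

405/128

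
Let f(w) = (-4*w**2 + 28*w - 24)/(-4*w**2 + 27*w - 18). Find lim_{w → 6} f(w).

20/21

Direct substitution gives 0/0, so factor. Both numerator and denominator have (w - 6) as a factor.
After cancelling, the expression reduces to (4 - 4*w)/(3 - 4*w).
Substituting w = 6 gives 20/21.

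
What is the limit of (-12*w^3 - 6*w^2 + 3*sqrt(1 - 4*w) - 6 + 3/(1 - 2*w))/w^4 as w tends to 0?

Substitution gives 0/0; apply L'Hôpital's rule 4 times.
After differentiating numerator and denominator 4 times the quotient is (-1152/(2*w - 1)^5 - 720/(1 - 4*w)^(7/2))/(24); at w = 0 this is 18.

18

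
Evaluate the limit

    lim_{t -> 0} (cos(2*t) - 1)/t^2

-2

Direct substitution gives 0/0.
Apply L'Hôpital: lim (-2*sin(2*t))/(2*t), still 0/0.
After 2 applications of L'Hôpital's rule the quotient is (-4*cos(2*t))/(2); substituting t = 0 gives -2.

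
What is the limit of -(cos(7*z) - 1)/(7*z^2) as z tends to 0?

Direct substitution gives 0/0.
Apply L'Hôpital: lim (-7*sin(7*z))/(-14*z), still 0/0.
After 2 applications of L'Hôpital's rule the quotient is (-49*cos(7*z))/(-14); substituting z = 0 gives 7/2.

7/2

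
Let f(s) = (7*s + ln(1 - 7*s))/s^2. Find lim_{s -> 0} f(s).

-49/2

Direct substitution gives 0/0.
Apply L'Hôpital: lim (7 - 7/(1 - 7*s))/(2*s), still 0/0.
After 2 applications of L'Hôpital's rule the quotient is (-49/(1 - 7*s)^2)/(2); substituting s = 0 gives -49/2.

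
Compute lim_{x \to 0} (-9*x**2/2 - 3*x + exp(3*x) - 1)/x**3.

Direct substitution gives 0/0.
Apply L'Hôpital: lim (-9*x + 3*e^(3*x) - 3)/(3*x^2), still 0/0.
Apply L'Hôpital: lim (9*e^(3*x) - 9)/(6*x), still 0/0.
After 3 applications of L'Hôpital's rule the quotient is (27*e^(3*x))/(6); substituting x = 0 gives 9/2.

9/2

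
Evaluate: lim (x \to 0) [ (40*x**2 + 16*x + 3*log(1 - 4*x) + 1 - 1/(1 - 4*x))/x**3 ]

Substitution gives 0/0 (the numerator vanishes to order 3).
Expand each term to order x^3: the coefficient of x^3 in −1/(1 - 4x) is -64 and in 3·ln(1 - 4x) is -64.
Lower-order terms cancel with the polynomial part, so the numerator is (-128)·x^3 + o(x^3), and the limit is (-128)/(1) = -128.

-128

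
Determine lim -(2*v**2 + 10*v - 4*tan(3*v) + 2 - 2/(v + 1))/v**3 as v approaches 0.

Substitution gives 0/0; apply L'Hôpital's rule 3 times.
After differentiating numerator and denominator 3 times the quotient is (12*(72*(v + 1)^4*(cos(6*v) - 2)/(cos(6*v) + 1)^2 + 1)/(v + 1)^4)/(-6); at v = 0 this is 34.

34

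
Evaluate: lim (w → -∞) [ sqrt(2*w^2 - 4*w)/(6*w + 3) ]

For large |w|, √(2*w^2 - 4*w) ≈ √2·|w| and the denominator ≈ 6w.
Since w → −∞, |w| = −w, giving −√2/(6) = -√(2)/6.

-√(2)/6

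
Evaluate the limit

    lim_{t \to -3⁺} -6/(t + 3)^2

-∞

As t → -3⁺, (t + 3) → 0⁺, so (t + 3)^2 → 0⁺ and -6/(t + 3)^2 → -∞.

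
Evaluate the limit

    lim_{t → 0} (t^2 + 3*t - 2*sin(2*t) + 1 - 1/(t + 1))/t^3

Substitution gives 0/0; apply L'Hôpital's rule 3 times.
After differentiating numerator and denominator 3 times the quotient is (16*cos(2*t) + 6/(t + 1)^4)/(6); at t = 0 this is 11/3.

11/3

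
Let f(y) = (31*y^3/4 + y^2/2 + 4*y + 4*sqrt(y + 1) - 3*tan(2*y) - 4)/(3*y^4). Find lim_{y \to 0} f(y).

Substitution gives 0/0 (the numerator vanishes to order 4).
Expand each term to order y^4: the coefficient of y^4 in 4·√(1 + y) is -5/32 and in -3·tan(2y) is 0.
Lower-order terms cancel with the polynomial part, so the numerator is (-5/32)·y^4 + o(y^4), and the limit is (-5/32)/(3) = -5/96.

-5/96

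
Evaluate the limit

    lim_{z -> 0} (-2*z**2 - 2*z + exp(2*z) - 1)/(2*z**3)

2/3

Direct substitution gives 0/0.
Apply L'Hôpital: lim (-4*z + 2*e^(2*z) - 2)/(6*z^2), still 0/0.
Apply L'Hôpital: lim (4*e^(2*z) - 4)/(12*z), still 0/0.
After 3 applications of L'Hôpital's rule the quotient is (8*e^(2*z))/(12); substituting z = 0 gives 2/3.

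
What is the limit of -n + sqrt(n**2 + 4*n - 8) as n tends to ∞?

2

This has the form ∞ − ∞. Multiply and divide by the conjugate √(n^2 + 4*n - 8) + n.
That gives (4n - 8) / (√(n^2 + 4*n - 8) + n).
Divide numerator and denominator by n: the limit is 4/(2·1) = 2.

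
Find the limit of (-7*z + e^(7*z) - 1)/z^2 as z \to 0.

49/2

Direct substitution gives 0/0.
Apply L'Hôpital: lim (7*e^(7*z) - 7)/(2*z), still 0/0.
After 2 applications of L'Hôpital's rule the quotient is (49*e^(7*z))/(2); substituting z = 0 gives 49/2.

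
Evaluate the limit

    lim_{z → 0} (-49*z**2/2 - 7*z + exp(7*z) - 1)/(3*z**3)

Direct substitution gives 0/0.
Apply L'Hôpital: lim (-49*z + 7*e^(7*z) - 7)/(9*z^2), still 0/0.
Apply L'Hôpital: lim (49*e^(7*z) - 49)/(18*z), still 0/0.
After 3 applications of L'Hôpital's rule the quotient is (343*e^(7*z))/(18); substituting z = 0 gives 343/18.

343/18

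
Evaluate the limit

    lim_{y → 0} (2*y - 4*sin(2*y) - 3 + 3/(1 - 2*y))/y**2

12

Substitution gives 0/0; apply L'Hôpital's rule 2 times.
After differentiating numerator and denominator 2 times the quotient is (16*sin(2*y) - 24/(2*y - 1)^3)/(2); at y = 0 this is 12.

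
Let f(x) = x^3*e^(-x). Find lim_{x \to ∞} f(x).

Write as x^3/e^{1x}, an ∞/∞ form.
Exponential growth dominates any polynomial, so repeated L'Hôpital (or the standard result) gives 0.

0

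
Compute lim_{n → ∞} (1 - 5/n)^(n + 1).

The base → 1 and the exponent → ∞: a 1^∞ form.
Take logarithms: (n + 1)·ln(1 - 5/n). Since ln(1+u) ~ u for small u, this behaves like (n)·(-5/n) → -5.
So the limit is e^(-5).

e^(-5)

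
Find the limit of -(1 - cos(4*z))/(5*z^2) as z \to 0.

Substitution gives 0/0.
Use (1 − cos u)/u² → 1/2 with u = 4z: the limit is 4²/(2·(-5)) = -8/5.

-8/5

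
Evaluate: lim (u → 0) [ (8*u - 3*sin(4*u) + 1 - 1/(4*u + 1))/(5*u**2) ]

-16/5

Substitution gives 0/0 (the numerator vanishes to order 2).
Expand each term to order u^2: the coefficient of u^2 in −1/(1 + 4u) is -16 and in -3·sin(4u) is 0.
Lower-order terms cancel with the polynomial part, so the numerator is (-16)·u^2 + o(u^2), and the limit is (-16)/(5) = -16/5.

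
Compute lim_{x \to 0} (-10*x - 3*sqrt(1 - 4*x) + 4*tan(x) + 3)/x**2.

Substitution gives 0/0; apply L'Hôpital's rule 2 times.
After differentiating numerator and denominator 2 times the quotient is (8*tan(x)/cos(x)^2 + 12/(1 - 4*x)^(3/2))/(2); at x = 0 this is 6.

6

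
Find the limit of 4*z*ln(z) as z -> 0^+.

This is a 0·(−∞) form. Rewrite as 4·ln(z) / z^(−1) and apply L'Hôpital:
the derivative quotient is 4·(1/z) / (−1·z^(−2)) = (-4/1)·z^1 → 0.

0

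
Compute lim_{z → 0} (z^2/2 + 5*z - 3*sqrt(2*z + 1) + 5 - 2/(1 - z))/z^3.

Substitution gives 0/0; apply L'Hôpital's rule 3 times.
After differentiating numerator and denominator 3 times the quotient is (-9/(2*z + 1)^(5/2) - 12/(z - 1)^4)/(6); at z = 0 this is -7/2.

-7/2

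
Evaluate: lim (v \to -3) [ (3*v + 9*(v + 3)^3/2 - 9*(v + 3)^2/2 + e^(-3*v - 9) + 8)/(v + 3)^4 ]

27/8

Direct substitution gives 0/0.
Apply L'Hôpital: lim (-9*v + 27*(v + 3)^2/2 - 3*e^(-3*v - 9) - 24)/(4*(v + 3)^3), still 0/0.
Apply L'Hôpital: lim (27*v + 9*e^(-3*v - 9) + 72)/(12*(v + 3)^2), still 0/0.
Apply L'Hôpital: lim (27 - 27*e^(-3*v - 9))/(24*v + 72), still 0/0.
After 4 applications of L'Hôpital's rule the quotient is (81*e^(-3*v - 9))/(24); substituting v = -3 gives 27/8.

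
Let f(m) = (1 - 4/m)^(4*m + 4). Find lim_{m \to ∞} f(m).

Let L be the limit and take ln: ln L = lim (4m + 4)·ln(1 - 4/m) = lim (4m + 4)·(-4/m + O(1/m²)) = -16.
Hence L = e^(-16).

e^(-16)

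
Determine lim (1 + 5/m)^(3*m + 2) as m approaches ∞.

The base → 1 and the exponent → ∞: a 1^∞ form.
Take logarithms: (3m + 2)·ln(1 + 5/m). Since ln(1+u) ~ u for small u, this behaves like (3m)·(5/m) → 15.
So the limit is e^(15).

e^(15)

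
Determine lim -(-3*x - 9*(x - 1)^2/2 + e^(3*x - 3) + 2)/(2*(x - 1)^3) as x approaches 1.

Direct substitution gives 0/0.
Apply L'Hôpital: lim (-9*x + 3*e^(3*x - 3) + 6)/(-6*(x - 1)^2), still 0/0.
Apply L'Hôpital: lim (9*e^(3*x - 3) - 9)/(12 - 12*x), still 0/0.
After 3 applications of L'Hôpital's rule the quotient is (27*e^(3*x - 3))/(-12); substituting x = 1 gives -9/4.

-9/4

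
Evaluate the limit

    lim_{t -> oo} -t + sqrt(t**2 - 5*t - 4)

This has the form ∞ − ∞. Multiply and divide by the conjugate √(t^2 - 5*t - 4) + t.
That gives (-5t - 4) / (√(t^2 - 5*t - 4) + t).
Divide numerator and denominator by t: the limit is -5/(2·1) = -5/2.

-5/2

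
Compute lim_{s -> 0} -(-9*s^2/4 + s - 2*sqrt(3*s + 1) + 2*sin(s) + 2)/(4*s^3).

Substitution gives 0/0 (the numerator vanishes to order 3).
Expand each term to order s^3: the coefficient of s^3 in -2·√(1 + 3s) is -27/8 and in 2·sin(s) is -1/3.
Lower-order terms cancel with the polynomial part, so the numerator is (-89/24)·s^3 + o(s^3), and the limit is (-89/24)/(-4) = 89/96.

89/96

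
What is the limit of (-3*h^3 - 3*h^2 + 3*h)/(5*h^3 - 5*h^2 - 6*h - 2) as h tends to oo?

-3/5

Numerator and denominator both have degree 3.
Dividing every term by h^3, all lower-order terms vanish and the limit is the ratio of leading coefficients, -3/(5) = -3/5.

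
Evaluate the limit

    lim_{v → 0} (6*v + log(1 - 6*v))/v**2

Direct substitution gives 0/0.
Apply L'Hôpital: lim (6 - 6/(1 - 6*v))/(2*v), still 0/0.
After 2 applications of L'Hôpital's rule the quotient is (-36/(1 - 6*v)^2)/(2); substituting v = 0 gives -18.

-18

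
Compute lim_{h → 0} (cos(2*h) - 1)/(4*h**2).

Direct substitution gives 0/0.
Apply L'Hôpital: lim (-2*sin(2*h))/(8*h), still 0/0.
After 2 applications of L'Hôpital's rule the quotient is (-4*cos(2*h))/(8); substituting h = 0 gives -1/2.

-1/2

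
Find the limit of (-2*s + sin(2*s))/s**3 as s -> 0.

-4/3

Direct substitution gives 0/0.
Apply L'Hôpital: lim (2*cos(2*s) - 2)/(3*s^2), still 0/0.
Apply L'Hôpital: lim (-4*sin(2*s))/(6*s), still 0/0.
After 3 applications of L'Hôpital's rule the quotient is (-8*cos(2*s))/(6); substituting s = 0 gives -4/3.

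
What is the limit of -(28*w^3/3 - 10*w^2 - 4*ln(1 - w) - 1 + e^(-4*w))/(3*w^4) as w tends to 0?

-35/9

Substitution gives 0/0 (the numerator vanishes to order 4).
Expand each term to order w^4: the coefficient of w^4 in e^(-4w) is 32/3 and in -4·ln(1 - w) is 1.
Lower-order terms cancel with the polynomial part, so the numerator is (35/3)·w^4 + o(w^4), and the limit is (35/3)/(-3) = -35/9.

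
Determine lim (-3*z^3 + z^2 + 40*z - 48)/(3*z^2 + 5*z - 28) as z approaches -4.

112/19

At z = -4 both the top and bottom vanish — a removable singularity. Factoring out (z + 4) from each leaves (-3*z^2 + 13*z - 12)/(3*z - 7), which at z = -4 equals 112/19.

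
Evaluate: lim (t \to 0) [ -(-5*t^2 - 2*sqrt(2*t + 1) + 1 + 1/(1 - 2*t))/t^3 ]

-7

Substitution gives 0/0 (the numerator vanishes to order 3).
Expand each term to order t^3: the coefficient of t^3 in 1/(1 - 2t) is 8 and in -2·√(1 + 2t) is -1.
Lower-order terms cancel with the polynomial part, so the numerator is (7)·t^3 + o(t^3), and the limit is (7)/(-1) = -7.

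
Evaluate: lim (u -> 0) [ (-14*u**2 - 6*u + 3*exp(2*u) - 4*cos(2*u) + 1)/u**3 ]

Substitution gives 0/0 (the numerator vanishes to order 3).
Expand each term to order u^3: the coefficient of u^3 in -4·cos(2u) is 0 and in 3·e^(2u) is 4.
Lower-order terms cancel with the polynomial part, so the numerator is (4)·u^3 + o(u^3), and the limit is (4)/(1) = 4.

4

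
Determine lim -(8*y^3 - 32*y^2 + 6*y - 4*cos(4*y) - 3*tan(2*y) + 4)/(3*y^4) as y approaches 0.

Substitution gives 0/0; apply L'Hôpital's rule 4 times.
After differentiating numerator and denominator 4 times the quotient is (-1024*cos(4*y) - 1152*tan(2*y)^5 - 1920*tan(2*y)^3 - 768*tan(2*y))/(-72); at y = 0 this is 128/9.

128/9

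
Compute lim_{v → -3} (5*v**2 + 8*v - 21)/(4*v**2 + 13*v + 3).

2

At v = -3 both the top and bottom vanish — a removable singularity. Factoring out (v + 3) from each leaves (5*v - 7)/(4*v + 1), which at v = -3 equals 2.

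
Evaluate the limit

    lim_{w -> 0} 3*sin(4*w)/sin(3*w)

4

Substitution gives 0/0.
Divide numerator and denominator by w: sin(4w)/w → 4 and sin(3w)/w → 3, so the limit is 3·4/3 = 4.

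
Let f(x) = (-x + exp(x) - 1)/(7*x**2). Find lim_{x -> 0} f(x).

Direct substitution gives 0/0.
Apply L'Hôpital: lim (e^(x) - 1)/(14*x), still 0/0.
After 2 applications of L'Hôpital's rule the quotient is (e^(x))/(14); substituting x = 0 gives 1/14.

1/14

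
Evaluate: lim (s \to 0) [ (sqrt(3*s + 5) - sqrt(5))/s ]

Substitution gives 0/0. Multiply numerator and denominator by the conjugate √(5 + 3s) + √5.
The numerator becomes (5 + 3s) − 5 = 3s, so the expression simplifies to 3/(√(5 + 3s) + √5).
Letting s → 0 gives 3/(2√5) = 3*√(5)/10.

3*√(5)/10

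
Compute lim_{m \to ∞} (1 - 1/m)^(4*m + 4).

Write it as [(1 - 1/m)^m]^(4) · (1 - 1/m)^(4). The bracketed term tends to e^(-1) and the second factor to 1, so the limit is e^(-4).

e^(-4)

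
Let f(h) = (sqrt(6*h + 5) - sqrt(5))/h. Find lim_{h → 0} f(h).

3*√(5)/5

A 0/0 form; rationalise with √(5 + 6h) + √5. This collapses the numerator to 6h, leaving 6/(√(5 + 6h) + √5) → 6/(2√5) = 3*√(5)/5.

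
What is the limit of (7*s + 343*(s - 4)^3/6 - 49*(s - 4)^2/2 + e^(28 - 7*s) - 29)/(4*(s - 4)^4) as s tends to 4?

Direct substitution gives 0/0.
Apply L'Hôpital: lim (-49*s + 343*(s - 4)^2/2 - 7*e^(28 - 7*s) + 203)/(16*(s - 4)^3), still 0/0.
Apply L'Hôpital: lim (343*s + 49*e^(28 - 7*s) - 1421)/(48*(s - 4)^2), still 0/0.
Apply L'Hôpital: lim (343 - 343*e^(28 - 7*s))/(96*s - 384), still 0/0.
After 4 applications of L'Hôpital's rule the quotient is (2401*e^(28 - 7*s))/(96); substituting s = 4 gives 2401/96.

2401/96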